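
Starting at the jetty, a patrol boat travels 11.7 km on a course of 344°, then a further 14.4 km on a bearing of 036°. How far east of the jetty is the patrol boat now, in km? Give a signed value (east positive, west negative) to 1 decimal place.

5.2 km

Leg 1 (344°, 11.7 km): east 11.7 sin 344° = -3.22, north 11.7 cos 344° = 11.25
Leg 2 (036°, 14.4 km): east 14.4 sin 36° = 8.46, north 14.4 cos 36° = 11.65
Net east component: 5.24 km.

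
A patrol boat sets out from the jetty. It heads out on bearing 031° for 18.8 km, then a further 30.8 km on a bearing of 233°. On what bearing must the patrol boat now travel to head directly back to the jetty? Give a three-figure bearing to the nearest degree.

Leg 1 (031°, 18.8 km): east 18.8 sin 31° = 9.68, north 18.8 cos 31° = 16.11
Leg 2 (233°, 30.8 km): east 30.8 sin 233° = -24.60, north 30.8 cos 233° = -18.54
Net displacement: -14.92 east, -2.42 north. Direction back to start is (14.92, 2.42): bearing = atan2(14.92, 2.42) mod 360° = 80.78° ≈ 081°.

081°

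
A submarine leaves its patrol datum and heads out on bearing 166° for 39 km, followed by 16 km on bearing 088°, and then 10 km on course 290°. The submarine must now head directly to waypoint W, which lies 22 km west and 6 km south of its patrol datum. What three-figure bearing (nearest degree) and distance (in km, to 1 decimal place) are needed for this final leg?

306°, 47.1 km

Leg 1 (166°, 39 km): east 39 sin 166° = 9.43, north 39 cos 166° = -37.84
Leg 2 (088°, 16 km): east 16 sin 88° = 15.99, north 16 cos 88° = 0.56
Leg 3 (290°, 10 km): east 10 sin 290° = -9.40, north 10 cos 290° = 3.42
Current position: (16.03, -33.86). Target: (-22, -6). Remaining: Δeast = -38.03, Δnorth = 27.86.
Bearing = atan2(-38.03, 27.86) mod 360° = 306.23°; distance = √((-38.03)² + (27.86)²) = 47.143 km.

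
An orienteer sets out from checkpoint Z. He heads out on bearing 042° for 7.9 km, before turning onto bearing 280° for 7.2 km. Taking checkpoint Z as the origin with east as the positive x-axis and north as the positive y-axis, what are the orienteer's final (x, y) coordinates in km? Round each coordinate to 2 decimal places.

Leg 1 (042°, 7.9 km): east 7.9 sin 42° = 5.29, north 7.9 cos 42° = 5.87
Leg 2 (280°, 7.2 km): east 7.2 sin 280° = -7.09, north 7.2 cos 280° = 1.25
Summing: -1.80 km east, 7.12 km north → (-1.80, 7.12).

(-1.80, 7.12)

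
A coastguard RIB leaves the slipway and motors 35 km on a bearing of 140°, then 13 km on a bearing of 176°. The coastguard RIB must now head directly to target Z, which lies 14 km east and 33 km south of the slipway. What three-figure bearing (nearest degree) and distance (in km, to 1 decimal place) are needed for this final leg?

Leg 1 (140°, 35 km): east 35 sin 140° = 22.50, north 35 cos 140° = -26.81
Leg 2 (176°, 13 km): east 13 sin 176° = 0.91, north 13 cos 176° = -12.97
Current position: (23.40, -39.78). Target: (14, -33). Remaining: Δeast = -9.40, Δnorth = 6.78.
Bearing = atan2(-9.40, 6.78) mod 360° = 305.79°; distance = √((-9.40)² + (6.78)²) = 11.594 km.

306°, 11.6 km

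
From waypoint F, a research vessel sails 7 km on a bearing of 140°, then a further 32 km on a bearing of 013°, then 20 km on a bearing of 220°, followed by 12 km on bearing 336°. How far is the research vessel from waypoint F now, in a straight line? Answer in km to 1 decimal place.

22.3 km

Leg 1 (140°, 7 km): east 7 sin 140° = 4.50, north 7 cos 140° = -5.36
Leg 2 (013°, 32 km): east 32 sin 13° = 7.20, north 32 cos 13° = 31.18
Leg 3 (220°, 20 km): east 20 sin 220° = -12.86, north 20 cos 220° = -15.32
Leg 4 (336°, 12 km): east 12 sin 336° = -4.88, north 12 cos 336° = 10.96
Net: -6.04 east, 21.46 north. Distance = √((-6.04)² + (21.46)²) = 22.293 km.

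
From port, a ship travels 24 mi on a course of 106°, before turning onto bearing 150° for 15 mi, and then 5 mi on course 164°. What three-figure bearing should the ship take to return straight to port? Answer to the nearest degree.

Leg 1 (106°, 24 mi): east 24 sin 106° = 23.07, north 24 cos 106° = -6.62
Leg 2 (150°, 15 mi): east 15 sin 150° = 7.50, north 15 cos 150° = -12.99
Leg 3 (164°, 5 mi): east 5 sin 164° = 1.38, north 5 cos 164° = -4.81
Net displacement: 31.95 east, -24.41 north. Direction back to start is (-31.95, 24.41): bearing = atan2(-31.95, 24.41) mod 360° = 307.38° ≈ 307°.

307°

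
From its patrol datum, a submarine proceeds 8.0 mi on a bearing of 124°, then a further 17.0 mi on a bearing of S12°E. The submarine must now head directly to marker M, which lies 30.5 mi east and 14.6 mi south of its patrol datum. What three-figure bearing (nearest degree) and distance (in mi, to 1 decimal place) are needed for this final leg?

072°, 21.3 mi

Leg 1 (124°, 8.0 mi): east 8.0 sin 124° = 6.63, north 8.0 cos 124° = -4.47
Leg 2 (S12°E, 17.0 mi): east 17.0 sin 168° = 3.53, north 17.0 cos 168° = -16.63
Current position: (10.17, -21.10). Target: (30.5, -14.6). Remaining: Δeast = 20.33, Δnorth = 6.50.
Bearing = atan2(20.33, 6.50) mod 360° = 72.27°; distance = √((20.33)² + (6.50)²) = 21.347 mi.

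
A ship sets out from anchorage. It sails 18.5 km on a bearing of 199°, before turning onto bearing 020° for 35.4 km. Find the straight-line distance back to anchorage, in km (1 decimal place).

Leg 1 (199°, 18.5 km): east 18.5 sin 199° = -6.02, north 18.5 cos 199° = -17.49
Leg 2 (020°, 35.4 km): east 35.4 sin 20° = 12.11, north 35.4 cos 20° = 33.27
Net: 6.08 east, 15.77 north. Distance = √((6.08)² + (15.77)²) = 16.906 km.

16.9 km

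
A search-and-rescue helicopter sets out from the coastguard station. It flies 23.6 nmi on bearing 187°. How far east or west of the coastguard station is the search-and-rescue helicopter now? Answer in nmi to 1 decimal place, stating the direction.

Leg 1 (187°, 23.6 nmi): east 23.6 sin 187° = -2.88, north 23.6 cos 187° = -23.42
Net east component: -2.88 nmi.

2.9 nmi west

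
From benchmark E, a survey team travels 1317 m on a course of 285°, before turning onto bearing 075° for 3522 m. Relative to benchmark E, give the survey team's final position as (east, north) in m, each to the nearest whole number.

Leg 1 (285°, 1317 m): east 1317 sin 285° = -1272.12, north 1317 cos 285° = 340.86
Leg 2 (075°, 3522 m): east 3522 sin 75° = 3401.99, north 3522 cos 75° = 911.56
Summing: 2129.87 m east, 1252.43 m north → (2130, 1252).

(2130, 1252)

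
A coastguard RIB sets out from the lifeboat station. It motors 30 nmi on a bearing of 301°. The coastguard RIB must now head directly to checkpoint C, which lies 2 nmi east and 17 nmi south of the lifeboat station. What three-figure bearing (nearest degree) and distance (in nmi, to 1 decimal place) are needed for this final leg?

140°, 42.7 nmi

Leg 1 (301°, 30 nmi): east 30 sin 301° = -25.72, north 30 cos 301° = 15.45
Current position: (-25.72, 15.45). Target: (2, -17). Remaining: Δeast = 27.72, Δnorth = -32.45.
Bearing = atan2(27.72, -32.45) mod 360° = 139.50°; distance = √((27.72)² + (-32.45)²) = 42.676 nmi.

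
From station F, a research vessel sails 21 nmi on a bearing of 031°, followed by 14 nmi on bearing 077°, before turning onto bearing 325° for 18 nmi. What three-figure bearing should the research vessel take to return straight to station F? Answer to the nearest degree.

Leg 1 (031°, 21 nmi): east 21 sin 31° = 10.82, north 21 cos 31° = 18.00
Leg 2 (077°, 14 nmi): east 14 sin 77° = 13.64, north 14 cos 77° = 3.15
Leg 3 (325°, 18 nmi): east 18 sin 325° = -10.32, north 18 cos 325° = 14.74
Net displacement: 14.13 east, 35.89 north. Direction back to start is (-14.13, -35.89): bearing = atan2(-14.13, -35.89) mod 360° = 201.49° ≈ 201°.

201°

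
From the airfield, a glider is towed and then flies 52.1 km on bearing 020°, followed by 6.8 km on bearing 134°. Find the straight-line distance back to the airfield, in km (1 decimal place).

Leg 1 (020°, 52.1 km): east 52.1 sin 20° = 17.82, north 52.1 cos 20° = 48.96
Leg 2 (134°, 6.8 km): east 6.8 sin 134° = 4.89, north 6.8 cos 134° = -4.72
Net: 22.71 east, 44.23 north. Distance = √((22.71)² + (44.23)²) = 49.724 km.

49.7 km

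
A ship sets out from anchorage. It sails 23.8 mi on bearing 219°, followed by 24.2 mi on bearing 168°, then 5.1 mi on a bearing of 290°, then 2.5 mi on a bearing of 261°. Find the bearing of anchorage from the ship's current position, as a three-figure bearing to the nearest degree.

Leg 1 (219°, 23.8 mi): east 23.8 sin 219° = -14.98, north 23.8 cos 219° = -18.50
Leg 2 (168°, 24.2 mi): east 24.2 sin 168° = 5.03, north 24.2 cos 168° = -23.67
Leg 3 (290°, 5.1 mi): east 5.1 sin 290° = -4.79, north 5.1 cos 290° = 1.74
Leg 4 (261°, 2.5 mi): east 2.5 sin 261° = -2.47, north 2.5 cos 261° = -0.39
Net displacement: -17.21 east, -40.81 north. Direction back to start is (17.21, 40.81): bearing = atan2(17.21, 40.81) mod 360° = 22.86° ≈ 023°.

023°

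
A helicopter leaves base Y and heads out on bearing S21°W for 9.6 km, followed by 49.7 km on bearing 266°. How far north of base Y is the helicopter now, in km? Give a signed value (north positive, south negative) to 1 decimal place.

-12.4 km

Leg 1 (S21°W, 9.6 km): east 9.6 sin 201° = -3.44, north 9.6 cos 201° = -8.96
Leg 2 (266°, 49.7 km): east 49.7 sin 266° = -49.58, north 49.7 cos 266° = -3.47
Net north component: -12.43 km.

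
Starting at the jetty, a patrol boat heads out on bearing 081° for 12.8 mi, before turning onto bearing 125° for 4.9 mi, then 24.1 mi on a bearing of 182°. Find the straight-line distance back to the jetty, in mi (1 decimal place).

Leg 1 (081°, 12.8 mi): east 12.8 sin 81° = 12.64, north 12.8 cos 81° = 2.00
Leg 2 (125°, 4.9 mi): east 4.9 sin 125° = 4.01, north 4.9 cos 125° = -2.81
Leg 3 (182°, 24.1 mi): east 24.1 sin 182° = -0.84, north 24.1 cos 182° = -24.09
Net: 15.82 east, -24.89 north. Distance = √((15.82)² + (-24.89)²) = 29.492 mi.

29.5 mi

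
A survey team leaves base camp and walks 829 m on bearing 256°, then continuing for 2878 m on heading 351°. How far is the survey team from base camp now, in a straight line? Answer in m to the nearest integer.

2925 m

Leg 1 (256°, 829 m): east 829 sin 256° = -804.38, north 829 cos 256° = -200.55
Leg 2 (351°, 2878 m): east 2878 sin 351° = -450.22, north 2878 cos 351° = 2842.57
Net: -1254.59 east, 2642.01 north. Distance = √((-1254.59)² + (2642.01)²) = 2924.764 m.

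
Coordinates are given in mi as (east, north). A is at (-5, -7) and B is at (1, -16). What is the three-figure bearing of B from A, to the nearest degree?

Δeast = 1 − -5 = 6.00; Δnorth = -16 − -7 = -9.00.
Bearing = atan2(Δeast, Δnorth) mod 360° = 146.31° ≈ 146°.

146°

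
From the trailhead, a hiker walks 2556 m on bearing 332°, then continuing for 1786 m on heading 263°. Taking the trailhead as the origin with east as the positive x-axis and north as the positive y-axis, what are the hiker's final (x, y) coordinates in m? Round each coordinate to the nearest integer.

(-2973, 2039)

Leg 1 (332°, 2556 m): east 2556 sin 332° = -1199.97, north 2556 cos 332° = 2256.81
Leg 2 (263°, 1786 m): east 1786 sin 263° = -1772.69, north 1786 cos 263° = -217.66
Summing: -2972.66 m east, 2039.16 m north → (-2973, 2039).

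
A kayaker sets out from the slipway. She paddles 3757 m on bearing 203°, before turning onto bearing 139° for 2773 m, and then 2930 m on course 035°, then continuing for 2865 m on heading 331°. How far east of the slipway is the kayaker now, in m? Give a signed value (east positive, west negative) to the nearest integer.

Leg 1 (203°, 3757 m): east 3757 sin 203° = -1467.98, north 3757 cos 203° = -3458.34
Leg 2 (139°, 2773 m): east 2773 sin 139° = 1819.25, north 2773 cos 139° = -2092.81
Leg 3 (035°, 2930 m): east 2930 sin 35° = 1680.58, north 2930 cos 35° = 2400.12
Leg 4 (331°, 2865 m): east 2865 sin 331° = -1388.98, north 2865 cos 331° = 2505.79
Net east component: 642.87 m.

643 m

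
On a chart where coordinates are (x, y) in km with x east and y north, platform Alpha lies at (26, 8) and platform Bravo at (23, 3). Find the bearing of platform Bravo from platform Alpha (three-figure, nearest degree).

211°

Δeast = 23 − 26 = -3.00; Δnorth = 3 − 8 = -5.00.
Bearing = atan2(Δeast, Δnorth) mod 360° = 210.96° ≈ 211°.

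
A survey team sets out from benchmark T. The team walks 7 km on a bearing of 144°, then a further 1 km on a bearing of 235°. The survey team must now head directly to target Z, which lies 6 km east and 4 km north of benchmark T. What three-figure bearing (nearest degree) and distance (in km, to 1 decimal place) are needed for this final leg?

Leg 1 (144°, 7 km): east 7 sin 144° = 4.11, north 7 cos 144° = -5.66
Leg 2 (235°, 1 km): east 1 sin 235° = -0.82, north 1 cos 235° = -0.57
Current position: (3.30, -6.24). Target: (6, 4). Remaining: Δeast = 2.70, Δnorth = 10.24.
Bearing = atan2(2.70, 10.24) mod 360° = 14.80°; distance = √((2.70)² + (10.24)²) = 10.588 km.

015°, 10.6 km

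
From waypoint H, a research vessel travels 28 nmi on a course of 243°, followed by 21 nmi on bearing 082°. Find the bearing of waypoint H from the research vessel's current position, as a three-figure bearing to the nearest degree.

023°

Leg 1 (243°, 28 nmi): east 28 sin 243° = -24.95, north 28 cos 243° = -12.71
Leg 2 (082°, 21 nmi): east 21 sin 82° = 20.80, north 21 cos 82° = 2.92
Net displacement: -4.15 east, -9.79 north. Direction back to start is (4.15, 9.79): bearing = atan2(4.15, 9.79) mod 360° = 22.99° ≈ 023°.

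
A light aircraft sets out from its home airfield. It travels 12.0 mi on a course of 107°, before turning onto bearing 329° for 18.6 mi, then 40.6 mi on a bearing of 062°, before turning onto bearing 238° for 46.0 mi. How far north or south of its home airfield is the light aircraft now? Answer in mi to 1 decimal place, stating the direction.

Leg 1 (107°, 12.0 mi): east 12.0 sin 107° = 11.48, north 12.0 cos 107° = -3.51
Leg 2 (329°, 18.6 mi): east 18.6 sin 329° = -9.58, north 18.6 cos 329° = 15.94
Leg 3 (062°, 40.6 mi): east 40.6 sin 62° = 35.85, north 40.6 cos 62° = 19.06
Leg 4 (238°, 46.0 mi): east 46.0 sin 238° = -39.01, north 46.0 cos 238° = -24.38
Net north component: 7.12 mi.

7.1 mi north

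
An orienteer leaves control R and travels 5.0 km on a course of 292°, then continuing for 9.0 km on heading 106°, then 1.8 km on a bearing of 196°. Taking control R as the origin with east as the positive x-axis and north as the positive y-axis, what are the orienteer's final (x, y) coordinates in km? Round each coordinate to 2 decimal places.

(3.52, -2.34)

Leg 1 (292°, 5.0 km): east 5.0 sin 292° = -4.64, north 5.0 cos 292° = 1.87
Leg 2 (106°, 9.0 km): east 9.0 sin 106° = 8.65, north 9.0 cos 106° = -2.48
Leg 3 (196°, 1.8 km): east 1.8 sin 196° = -0.50, north 1.8 cos 196° = -1.73
Summing: 3.52 km east, -2.34 km north → (3.52, -2.34).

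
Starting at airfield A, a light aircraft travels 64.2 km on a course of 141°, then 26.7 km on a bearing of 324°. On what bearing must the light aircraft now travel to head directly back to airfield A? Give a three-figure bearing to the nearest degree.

319°

Leg 1 (141°, 64.2 km): east 64.2 sin 141° = 40.40, north 64.2 cos 141° = -49.89
Leg 2 (324°, 26.7 km): east 26.7 sin 324° = -15.69, north 26.7 cos 324° = 21.60
Net displacement: 24.71 east, -28.29 north. Direction back to start is (-24.71, 28.29): bearing = atan2(-24.71, 28.29) mod 360° = 318.87° ≈ 319°.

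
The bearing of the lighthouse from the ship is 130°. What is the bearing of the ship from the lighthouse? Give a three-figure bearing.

Back-bearing = 130° + 180° = 310°.

310°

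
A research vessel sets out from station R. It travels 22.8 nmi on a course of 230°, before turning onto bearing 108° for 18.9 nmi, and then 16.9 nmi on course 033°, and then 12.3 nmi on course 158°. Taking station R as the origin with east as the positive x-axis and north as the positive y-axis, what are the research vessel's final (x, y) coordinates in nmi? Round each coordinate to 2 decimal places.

Leg 1 (230°, 22.8 nmi): east 22.8 sin 230° = -17.47, north 22.8 cos 230° = -14.66
Leg 2 (108°, 18.9 nmi): east 18.9 sin 108° = 17.97, north 18.9 cos 108° = -5.84
Leg 3 (033°, 16.9 nmi): east 16.9 sin 33° = 9.20, north 16.9 cos 33° = 14.17
Leg 4 (158°, 12.3 nmi): east 12.3 sin 158° = 4.61, north 12.3 cos 158° = -11.40
Summing: 14.32 nmi east, -17.73 nmi north → (14.32, -17.73).

(14.32, -17.73)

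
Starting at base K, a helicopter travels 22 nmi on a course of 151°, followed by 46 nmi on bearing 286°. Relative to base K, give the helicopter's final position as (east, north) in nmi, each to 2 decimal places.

(-33.55, -6.56)

Leg 1 (151°, 22 nmi): east 22 sin 151° = 10.67, north 22 cos 151° = -19.24
Leg 2 (286°, 46 nmi): east 46 sin 286° = -44.22, north 46 cos 286° = 12.68
Summing: -33.55 nmi east, -6.56 nmi north → (-33.55, -6.56).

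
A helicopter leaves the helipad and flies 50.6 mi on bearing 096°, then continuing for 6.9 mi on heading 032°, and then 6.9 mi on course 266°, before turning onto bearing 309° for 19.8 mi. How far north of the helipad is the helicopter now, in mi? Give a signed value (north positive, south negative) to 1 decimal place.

12.5 mi

Leg 1 (096°, 50.6 mi): east 50.6 sin 96° = 50.32, north 50.6 cos 96° = -5.29
Leg 2 (032°, 6.9 mi): east 6.9 sin 32° = 3.66, north 6.9 cos 32° = 5.85
Leg 3 (266°, 6.9 mi): east 6.9 sin 266° = -6.88, north 6.9 cos 266° = -0.48
Leg 4 (309°, 19.8 mi): east 19.8 sin 309° = -15.39, north 19.8 cos 309° = 12.46
Net north component: 12.54 mi.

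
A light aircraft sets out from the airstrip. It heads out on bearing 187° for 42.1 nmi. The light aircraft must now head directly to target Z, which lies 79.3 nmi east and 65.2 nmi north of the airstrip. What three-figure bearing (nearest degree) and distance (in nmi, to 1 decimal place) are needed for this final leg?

Leg 1 (187°, 42.1 nmi): east 42.1 sin 187° = -5.13, north 42.1 cos 187° = -41.79
Current position: (-5.13, -41.79). Target: (79.3, 65.2). Remaining: Δeast = 84.43, Δnorth = 106.99.
Bearing = atan2(84.43, 106.99) mod 360° = 38.28°; distance = √((84.43)² + (106.99)²) = 136.289 nmi.

038°, 136.3 nmi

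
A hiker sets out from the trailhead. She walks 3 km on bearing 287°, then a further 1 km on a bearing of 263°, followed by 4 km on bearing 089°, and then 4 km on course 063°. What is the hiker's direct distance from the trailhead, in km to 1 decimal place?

4.5 km

Leg 1 (287°, 3 km): east 3 sin 287° = -2.87, north 3 cos 287° = 0.88
Leg 2 (263°, 1 km): east 1 sin 263° = -0.99, north 1 cos 263° = -0.12
Leg 3 (089°, 4 km): east 4 sin 89° = 4.00, north 4 cos 89° = 0.07
Leg 4 (063°, 4 km): east 4 sin 63° = 3.56, north 4 cos 63° = 1.82
Net: 3.70 east, 2.64 north. Distance = √((3.70)² + (2.64)²) = 4.547 km.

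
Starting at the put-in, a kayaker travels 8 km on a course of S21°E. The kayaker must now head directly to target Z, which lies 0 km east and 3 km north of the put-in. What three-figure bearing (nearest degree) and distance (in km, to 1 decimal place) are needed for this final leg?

345°, 10.9 km

Leg 1 (S21°E, 8 km): east 8 sin 159° = 2.87, north 8 cos 159° = -7.47
Current position: (2.87, -7.47). Target: (0, 3). Remaining: Δeast = -2.87, Δnorth = 10.47.
Bearing = atan2(-2.87, 10.47) mod 360° = 344.68°; distance = √((-2.87)² + (10.47)²) = 10.854 km.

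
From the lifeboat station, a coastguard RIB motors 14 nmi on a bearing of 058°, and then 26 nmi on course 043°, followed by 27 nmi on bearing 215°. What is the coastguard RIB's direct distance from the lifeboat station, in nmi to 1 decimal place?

14.8 nmi

Leg 1 (058°, 14 nmi): east 14 sin 58° = 11.87, north 14 cos 58° = 7.42
Leg 2 (043°, 26 nmi): east 26 sin 43° = 17.73, north 26 cos 43° = 19.02
Leg 3 (215°, 27 nmi): east 27 sin 215° = -15.49, north 27 cos 215° = -22.12
Net: 14.12 east, 4.32 north. Distance = √((14.12)² + (4.32)²) = 14.763 nmi.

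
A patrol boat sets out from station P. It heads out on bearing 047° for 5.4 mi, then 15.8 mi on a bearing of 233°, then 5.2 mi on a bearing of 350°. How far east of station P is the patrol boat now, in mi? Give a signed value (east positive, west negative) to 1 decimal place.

-9.6 mi

Leg 1 (047°, 5.4 mi): east 5.4 sin 47° = 3.95, north 5.4 cos 47° = 3.68
Leg 2 (233°, 15.8 mi): east 15.8 sin 233° = -12.62, north 15.8 cos 233° = -9.51
Leg 3 (350°, 5.2 mi): east 5.2 sin 350° = -0.90, north 5.2 cos 350° = 5.12
Net east component: -9.57 mi.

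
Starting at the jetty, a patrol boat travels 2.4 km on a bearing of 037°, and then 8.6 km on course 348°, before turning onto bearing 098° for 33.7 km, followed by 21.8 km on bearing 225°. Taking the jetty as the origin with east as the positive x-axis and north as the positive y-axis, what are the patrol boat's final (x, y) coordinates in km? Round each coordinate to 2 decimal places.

(17.61, -9.78)

Leg 1 (037°, 2.4 km): east 2.4 sin 37° = 1.44, north 2.4 cos 37° = 1.92
Leg 2 (348°, 8.6 km): east 8.6 sin 348° = -1.79, north 8.6 cos 348° = 8.41
Leg 3 (098°, 33.7 km): east 33.7 sin 98° = 33.37, north 33.7 cos 98° = -4.69
Leg 4 (225°, 21.8 km): east 21.8 sin 225° = -15.41, north 21.8 cos 225° = -15.41
Summing: 17.61 km east, -9.78 km north → (17.61, -9.78).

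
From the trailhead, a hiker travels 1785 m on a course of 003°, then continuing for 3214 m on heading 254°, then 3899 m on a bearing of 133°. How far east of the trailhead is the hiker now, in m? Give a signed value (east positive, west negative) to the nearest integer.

-145 m

Leg 1 (003°, 1785 m): east 1785 sin 3° = 93.42, north 1785 cos 3° = 1782.55
Leg 2 (254°, 3214 m): east 3214 sin 254° = -3089.50, north 3214 cos 254° = -885.90
Leg 3 (133°, 3899 m): east 3899 sin 133° = 2851.55, north 3899 cos 133° = -2659.11
Net east component: -144.53 m.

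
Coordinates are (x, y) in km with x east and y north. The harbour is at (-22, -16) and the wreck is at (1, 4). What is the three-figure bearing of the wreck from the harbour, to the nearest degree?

Δeast = 1 − -22 = 23.00; Δnorth = 4 − -16 = 20.00.
Bearing = atan2(Δeast, Δnorth) mod 360° = 48.99° ≈ 049°.

049°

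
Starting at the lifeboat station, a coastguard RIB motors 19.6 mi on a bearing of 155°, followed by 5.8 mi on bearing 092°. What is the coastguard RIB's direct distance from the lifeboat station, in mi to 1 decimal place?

22.8 mi

Leg 1 (155°, 19.6 mi): east 19.6 sin 155° = 8.28, north 19.6 cos 155° = -17.76
Leg 2 (092°, 5.8 mi): east 5.8 sin 92° = 5.80, north 5.8 cos 92° = -0.20
Net: 14.08 east, -17.97 north. Distance = √((14.08)² + (-17.97)²) = 22.826 mi.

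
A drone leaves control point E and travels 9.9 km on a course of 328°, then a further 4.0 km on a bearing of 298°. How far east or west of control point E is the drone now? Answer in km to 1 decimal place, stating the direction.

Leg 1 (328°, 9.9 km): east 9.9 sin 328° = -5.25, north 9.9 cos 328° = 8.40
Leg 2 (298°, 4.0 km): east 4.0 sin 298° = -3.53, north 4.0 cos 298° = 1.88
Net east component: -8.78 km.

8.8 km west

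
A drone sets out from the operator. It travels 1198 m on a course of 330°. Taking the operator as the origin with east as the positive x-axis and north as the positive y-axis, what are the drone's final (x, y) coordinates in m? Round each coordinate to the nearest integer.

Leg 1 (330°, 1198 m): east 1198 sin 330° = -599.00, north 1198 cos 330° = 1037.50
Summing: -599.00 m east, 1037.50 m north → (-599, 1037).

(-599, 1037)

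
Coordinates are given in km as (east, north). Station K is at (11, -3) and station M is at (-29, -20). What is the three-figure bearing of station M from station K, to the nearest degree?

247°

Δeast = -29 − 11 = -40.00; Δnorth = -20 − -3 = -17.00.
Bearing = atan2(Δeast, Δnorth) mod 360° = 246.97° ≈ 247°.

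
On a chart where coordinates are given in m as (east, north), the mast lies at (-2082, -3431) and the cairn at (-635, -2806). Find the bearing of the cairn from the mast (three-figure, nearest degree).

067°

Δeast = -635 − -2082 = 1447.00; Δnorth = -2806 − -3431 = 625.00.
Bearing = atan2(Δeast, Δnorth) mod 360° = 66.64° ≈ 067°.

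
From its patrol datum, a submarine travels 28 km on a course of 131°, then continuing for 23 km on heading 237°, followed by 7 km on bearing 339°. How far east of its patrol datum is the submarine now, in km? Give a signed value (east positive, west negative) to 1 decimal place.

-0.7 km

Leg 1 (131°, 28 km): east 28 sin 131° = 21.13, north 28 cos 131° = -18.37
Leg 2 (237°, 23 km): east 23 sin 237° = -19.29, north 23 cos 237° = -12.53
Leg 3 (339°, 7 km): east 7 sin 339° = -2.51, north 7 cos 339° = 6.54
Net east component: -0.67 km.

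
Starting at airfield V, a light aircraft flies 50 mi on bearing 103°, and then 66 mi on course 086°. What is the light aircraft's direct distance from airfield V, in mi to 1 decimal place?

114.8 mi

Leg 1 (103°, 50 mi): east 50 sin 103° = 48.72, north 50 cos 103° = -11.25
Leg 2 (086°, 66 mi): east 66 sin 86° = 65.84, north 66 cos 86° = 4.60
Net: 114.56 east, -6.64 north. Distance = √((114.56)² + (-6.64)²) = 114.750 mi.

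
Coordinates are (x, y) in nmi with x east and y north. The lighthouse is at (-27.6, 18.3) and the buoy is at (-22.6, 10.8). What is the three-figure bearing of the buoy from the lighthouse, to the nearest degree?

146°

Δeast = -22.6 − -27.6 = 5.00; Δnorth = 10.8 − 18.3 = -7.50.
Bearing = atan2(Δeast, Δnorth) mod 360° = 146.31° ≈ 146°.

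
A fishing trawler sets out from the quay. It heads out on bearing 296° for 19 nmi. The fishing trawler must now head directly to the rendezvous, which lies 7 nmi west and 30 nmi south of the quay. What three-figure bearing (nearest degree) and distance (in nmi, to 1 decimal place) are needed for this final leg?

165°, 39.6 nmi

Leg 1 (296°, 19 nmi): east 19 sin 296° = -17.08, north 19 cos 296° = 8.33
Current position: (-17.08, 8.33). Target: (-7, -30). Remaining: Δeast = 10.08, Δnorth = -38.33.
Bearing = atan2(10.08, -38.33) mod 360° = 165.27°; distance = √((10.08)² + (-38.33)²) = 39.632 nmi.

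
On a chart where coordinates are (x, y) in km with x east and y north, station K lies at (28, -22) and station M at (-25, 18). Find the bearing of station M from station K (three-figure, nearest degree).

307°

Δeast = -25 − 28 = -53.00; Δnorth = 18 − -22 = 40.00.
Bearing = atan2(Δeast, Δnorth) mod 360° = 307.04° ≈ 307°.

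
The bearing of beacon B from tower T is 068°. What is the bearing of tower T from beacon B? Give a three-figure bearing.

248°

Back-bearing = 068° + 180° = 248°.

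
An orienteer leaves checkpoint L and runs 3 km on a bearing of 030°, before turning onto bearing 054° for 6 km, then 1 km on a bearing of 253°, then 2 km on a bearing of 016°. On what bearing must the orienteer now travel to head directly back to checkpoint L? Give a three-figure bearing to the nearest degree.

Leg 1 (030°, 3 km): east 3 sin 30° = 1.50, north 3 cos 30° = 2.60
Leg 2 (054°, 6 km): east 6 sin 54° = 4.85, north 6 cos 54° = 3.53
Leg 3 (253°, 1 km): east 1 sin 253° = -0.96, north 1 cos 253° = -0.29
Leg 4 (016°, 2 km): east 2 sin 16° = 0.55, north 2 cos 16° = 1.92
Net displacement: 5.95 east, 7.75 north. Direction back to start is (-5.95, -7.75): bearing = atan2(-5.95, -7.75) mod 360° = 217.49° ≈ 217°.

217°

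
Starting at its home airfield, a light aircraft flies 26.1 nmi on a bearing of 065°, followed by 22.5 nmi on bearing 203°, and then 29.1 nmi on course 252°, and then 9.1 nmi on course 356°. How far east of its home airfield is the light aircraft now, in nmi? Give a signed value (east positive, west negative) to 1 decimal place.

-13.4 nmi

Leg 1 (065°, 26.1 nmi): east 26.1 sin 65° = 23.65, north 26.1 cos 65° = 11.03
Leg 2 (203°, 22.5 nmi): east 22.5 sin 203° = -8.79, north 22.5 cos 203° = -20.71
Leg 3 (252°, 29.1 nmi): east 29.1 sin 252° = -27.68, north 29.1 cos 252° = -8.99
Leg 4 (356°, 9.1 nmi): east 9.1 sin 356° = -0.63, north 9.1 cos 356° = 9.08
Net east component: -13.45 nmi.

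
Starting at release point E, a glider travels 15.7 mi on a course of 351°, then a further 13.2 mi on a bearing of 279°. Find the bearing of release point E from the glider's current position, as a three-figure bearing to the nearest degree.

Leg 1 (351°, 15.7 mi): east 15.7 sin 351° = -2.46, north 15.7 cos 351° = 15.51
Leg 2 (279°, 13.2 mi): east 13.2 sin 279° = -13.04, north 13.2 cos 279° = 2.06
Net displacement: -15.49 east, 17.57 north. Direction back to start is (15.49, -17.57): bearing = atan2(15.49, -17.57) mod 360° = 138.60° ≈ 139°.

139°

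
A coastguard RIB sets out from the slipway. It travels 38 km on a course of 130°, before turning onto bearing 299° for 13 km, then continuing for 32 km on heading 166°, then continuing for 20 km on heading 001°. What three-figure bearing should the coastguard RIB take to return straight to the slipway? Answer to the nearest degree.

318°

Leg 1 (130°, 38 km): east 38 sin 130° = 29.11, north 38 cos 130° = -24.43
Leg 2 (299°, 13 km): east 13 sin 299° = -11.37, north 13 cos 299° = 6.30
Leg 3 (166°, 32 km): east 32 sin 166° = 7.74, north 32 cos 166° = -31.05
Leg 4 (001°, 20 km): east 20 sin 1° = 0.35, north 20 cos 1° = 20.00
Net displacement: 25.83 east, -29.18 north. Direction back to start is (-25.83, 29.18): bearing = atan2(-25.83, 29.18) mod 360° = 318.48° ≈ 318°.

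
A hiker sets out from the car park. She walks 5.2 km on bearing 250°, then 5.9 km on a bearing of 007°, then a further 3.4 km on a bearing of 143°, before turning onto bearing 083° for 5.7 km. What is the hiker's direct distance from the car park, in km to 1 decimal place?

4.1 km

Leg 1 (250°, 5.2 km): east 5.2 sin 250° = -4.89, north 5.2 cos 250° = -1.78
Leg 2 (007°, 5.9 km): east 5.9 sin 7° = 0.72, north 5.9 cos 7° = 5.86
Leg 3 (143°, 3.4 km): east 3.4 sin 143° = 2.05, north 3.4 cos 143° = -2.72
Leg 4 (083°, 5.7 km): east 5.7 sin 83° = 5.66, north 5.7 cos 83° = 0.69
Net: 3.54 east, 2.06 north. Distance = √((3.54)² + (2.06)²) = 4.091 km.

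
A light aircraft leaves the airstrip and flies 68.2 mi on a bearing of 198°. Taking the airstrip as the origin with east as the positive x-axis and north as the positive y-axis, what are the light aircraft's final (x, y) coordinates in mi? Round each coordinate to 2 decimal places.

Leg 1 (198°, 68.2 mi): east 68.2 sin 198° = -21.07, north 68.2 cos 198° = -64.86
Summing: -21.07 mi east, -64.86 mi north → (-21.07, -64.86).

(-21.07, -64.86)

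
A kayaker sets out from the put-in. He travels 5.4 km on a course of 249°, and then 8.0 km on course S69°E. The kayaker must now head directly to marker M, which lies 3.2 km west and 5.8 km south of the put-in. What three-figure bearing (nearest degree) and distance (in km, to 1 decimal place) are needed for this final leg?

260°, 5.7 km

Leg 1 (249°, 5.4 km): east 5.4 sin 249° = -5.04, north 5.4 cos 249° = -1.94
Leg 2 (S69°E, 8.0 km): east 8.0 sin 111° = 7.47, north 8.0 cos 111° = -2.87
Current position: (2.43, -4.80). Target: (-3.2, -5.8). Remaining: Δeast = -5.63, Δnorth = -1.00.
Bearing = atan2(-5.63, -1.00) mod 360° = 259.94°; distance = √((-5.63)² + (-1.00)²) = 5.715 km.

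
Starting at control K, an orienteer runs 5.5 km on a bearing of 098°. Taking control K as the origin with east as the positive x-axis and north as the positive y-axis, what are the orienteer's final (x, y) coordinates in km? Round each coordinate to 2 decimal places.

(5.45, -0.77)

Leg 1 (098°, 5.5 km): east 5.5 sin 98° = 5.45, north 5.5 cos 98° = -0.77
Summing: 5.45 km east, -0.77 km north → (5.45, -0.77).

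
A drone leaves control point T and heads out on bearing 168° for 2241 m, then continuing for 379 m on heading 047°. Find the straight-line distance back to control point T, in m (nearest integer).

Leg 1 (168°, 2241 m): east 2241 sin 168° = 465.93, north 2241 cos 168° = -2192.03
Leg 2 (047°, 379 m): east 379 sin 47° = 277.18, north 379 cos 47° = 258.48
Net: 743.11 east, -1933.55 north. Distance = √((743.11)² + (-1933.55)²) = 2071.434 m.

2071 m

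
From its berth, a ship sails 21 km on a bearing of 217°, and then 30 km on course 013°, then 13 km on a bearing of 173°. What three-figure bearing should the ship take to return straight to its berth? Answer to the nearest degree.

Leg 1 (217°, 21 km): east 21 sin 217° = -12.64, north 21 cos 217° = -16.77
Leg 2 (013°, 30 km): east 30 sin 13° = 6.75, north 30 cos 13° = 29.23
Leg 3 (173°, 13 km): east 13 sin 173° = 1.58, north 13 cos 173° = -12.90
Net displacement: -4.31 east, -0.44 north. Direction back to start is (4.31, 0.44): bearing = atan2(4.31, 0.44) mod 360° = 84.12° ≈ 084°.

084°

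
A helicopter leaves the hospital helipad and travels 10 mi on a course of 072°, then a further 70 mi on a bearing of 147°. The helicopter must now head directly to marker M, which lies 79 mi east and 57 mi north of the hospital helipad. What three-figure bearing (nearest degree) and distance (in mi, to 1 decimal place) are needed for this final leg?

Leg 1 (072°, 10 mi): east 10 sin 72° = 9.51, north 10 cos 72° = 3.09
Leg 2 (147°, 70 mi): east 70 sin 147° = 38.12, north 70 cos 147° = -58.71
Current position: (47.64, -55.62). Target: (79, 57). Remaining: Δeast = 31.36, Δnorth = 112.62.
Bearing = atan2(31.36, 112.62) mod 360° = 15.56°; distance = √((31.36)² + (112.62)²) = 116.903 mi.

016°, 116.9 mi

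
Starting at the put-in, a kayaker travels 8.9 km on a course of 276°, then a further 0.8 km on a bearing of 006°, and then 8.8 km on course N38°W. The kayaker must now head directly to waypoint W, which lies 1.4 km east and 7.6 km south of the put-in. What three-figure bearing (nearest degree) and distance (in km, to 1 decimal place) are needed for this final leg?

Leg 1 (276°, 8.9 km): east 8.9 sin 276° = -8.85, north 8.9 cos 276° = 0.93
Leg 2 (006°, 0.8 km): east 0.8 sin 6° = 0.08, north 0.8 cos 6° = 0.80
Leg 3 (N38°W, 8.8 km): east 8.8 sin 322° = -5.42, north 8.8 cos 322° = 6.93
Current position: (-14.19, 8.66). Target: (1.4, -7.6). Remaining: Δeast = 15.59, Δnorth = -16.26.
Bearing = atan2(15.59, -16.26) mod 360° = 136.21°; distance = √((15.59)² + (-16.26)²) = 22.523 km.

136°, 22.5 km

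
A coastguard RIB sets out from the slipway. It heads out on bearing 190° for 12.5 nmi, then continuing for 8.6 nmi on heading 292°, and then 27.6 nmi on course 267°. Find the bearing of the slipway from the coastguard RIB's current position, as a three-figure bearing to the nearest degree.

Leg 1 (190°, 12.5 nmi): east 12.5 sin 190° = -2.17, north 12.5 cos 190° = -12.31
Leg 2 (292°, 8.6 nmi): east 8.6 sin 292° = -7.97, north 8.6 cos 292° = 3.22
Leg 3 (267°, 27.6 nmi): east 27.6 sin 267° = -27.56, north 27.6 cos 267° = -1.44
Net displacement: -37.71 east, -10.53 north. Direction back to start is (37.71, 10.53): bearing = atan2(37.71, 10.53) mod 360° = 74.39° ≈ 074°.

074°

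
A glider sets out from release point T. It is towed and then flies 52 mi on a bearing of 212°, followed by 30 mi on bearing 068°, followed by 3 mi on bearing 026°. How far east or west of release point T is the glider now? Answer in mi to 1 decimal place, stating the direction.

Leg 1 (212°, 52 mi): east 52 sin 212° = -27.56, north 52 cos 212° = -44.10
Leg 2 (068°, 30 mi): east 30 sin 68° = 27.82, north 30 cos 68° = 11.24
Leg 3 (026°, 3 mi): east 3 sin 26° = 1.32, north 3 cos 26° = 2.70
Net east component: 1.57 mi.

1.6 mi east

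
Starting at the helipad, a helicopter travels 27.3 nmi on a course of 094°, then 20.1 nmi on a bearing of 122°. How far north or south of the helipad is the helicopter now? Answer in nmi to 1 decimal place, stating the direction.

12.6 nmi south

Leg 1 (094°, 27.3 nmi): east 27.3 sin 94° = 27.23, north 27.3 cos 94° = -1.90
Leg 2 (122°, 20.1 nmi): east 20.1 sin 122° = 17.05, north 20.1 cos 122° = -10.65
Net north component: -12.56 nmi.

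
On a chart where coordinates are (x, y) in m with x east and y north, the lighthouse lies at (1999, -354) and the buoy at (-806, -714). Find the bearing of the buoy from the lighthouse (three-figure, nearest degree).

Δeast = -806 − 1999 = -2805.00; Δnorth = -714 − -354 = -360.00.
Bearing = atan2(Δeast, Δnorth) mod 360° = 262.69° ≈ 263°.

263°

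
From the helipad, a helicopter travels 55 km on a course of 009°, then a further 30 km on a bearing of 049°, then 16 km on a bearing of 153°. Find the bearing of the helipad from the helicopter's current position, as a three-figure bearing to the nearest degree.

213°

Leg 1 (009°, 55 km): east 55 sin 9° = 8.60, north 55 cos 9° = 54.32
Leg 2 (049°, 30 km): east 30 sin 49° = 22.64, north 30 cos 49° = 19.68
Leg 3 (153°, 16 km): east 16 sin 153° = 7.26, north 16 cos 153° = -14.26
Net displacement: 38.51 east, 59.75 north. Direction back to start is (-38.51, -59.75): bearing = atan2(-38.51, -59.75) mod 360° = 212.80° ≈ 213°.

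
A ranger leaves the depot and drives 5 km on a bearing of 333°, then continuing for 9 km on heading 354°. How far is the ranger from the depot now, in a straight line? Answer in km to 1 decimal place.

Leg 1 (333°, 5 km): east 5 sin 333° = -2.27, north 5 cos 333° = 4.46
Leg 2 (354°, 9 km): east 9 sin 354° = -0.94, north 9 cos 354° = 8.95
Net: -3.21 east, 13.41 north. Distance = √((-3.21)² + (13.41)²) = 13.785 km.

13.8 km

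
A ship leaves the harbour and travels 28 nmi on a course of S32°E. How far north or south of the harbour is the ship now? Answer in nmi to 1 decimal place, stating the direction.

Leg 1 (S32°E, 28 nmi): east 28 sin 148° = 14.84, north 28 cos 148° = -23.75
Net north component: -23.75 nmi.

23.7 nmi south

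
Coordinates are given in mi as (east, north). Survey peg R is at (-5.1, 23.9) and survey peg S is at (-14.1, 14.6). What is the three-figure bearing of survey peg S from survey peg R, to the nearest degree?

Δeast = -14.1 − -5.1 = -9.00; Δnorth = 14.6 − 23.9 = -9.30.
Bearing = atan2(Δeast, Δnorth) mod 360° = 224.06° ≈ 224°.

224°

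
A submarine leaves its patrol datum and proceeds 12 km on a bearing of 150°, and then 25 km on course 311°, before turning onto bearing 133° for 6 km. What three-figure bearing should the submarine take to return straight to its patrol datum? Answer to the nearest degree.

Leg 1 (150°, 12 km): east 12 sin 150° = 6.00, north 12 cos 150° = -10.39
Leg 2 (311°, 25 km): east 25 sin 311° = -18.87, north 25 cos 311° = 16.40
Leg 3 (133°, 6 km): east 6 sin 133° = 4.39, north 6 cos 133° = -4.09
Net displacement: -8.48 east, 1.92 north. Direction back to start is (8.48, -1.92): bearing = atan2(8.48, -1.92) mod 360° = 102.74° ≈ 103°.

103°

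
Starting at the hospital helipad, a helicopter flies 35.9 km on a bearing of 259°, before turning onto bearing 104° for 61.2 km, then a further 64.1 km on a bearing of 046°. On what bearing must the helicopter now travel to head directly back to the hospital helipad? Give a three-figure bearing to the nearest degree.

252°

Leg 1 (259°, 35.9 km): east 35.9 sin 259° = -35.24, north 35.9 cos 259° = -6.85
Leg 2 (104°, 61.2 km): east 61.2 sin 104° = 59.38, north 61.2 cos 104° = -14.81
Leg 3 (046°, 64.1 km): east 64.1 sin 46° = 46.11, north 64.1 cos 46° = 44.53
Net displacement: 70.25 east, 22.87 north. Direction back to start is (-70.25, -22.87): bearing = atan2(-70.25, -22.87) mod 360° = 251.97° ≈ 252°.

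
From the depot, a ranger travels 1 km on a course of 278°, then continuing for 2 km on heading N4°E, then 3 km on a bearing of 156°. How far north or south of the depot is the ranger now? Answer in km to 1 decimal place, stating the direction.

Leg 1 (278°, 1 km): east 1 sin 278° = -0.99, north 1 cos 278° = 0.14
Leg 2 (N4°E, 2 km): east 2 sin 4° = 0.14, north 2 cos 4° = 2.00
Leg 3 (156°, 3 km): east 3 sin 156° = 1.22, north 3 cos 156° = -2.74
Net north component: -0.61 km.

0.6 km south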